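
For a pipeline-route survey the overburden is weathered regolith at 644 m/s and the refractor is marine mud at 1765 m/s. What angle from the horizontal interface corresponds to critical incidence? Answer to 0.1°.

68.6°

Critical incidence: sin θ_c = V₁/V₂ = 644/1765 = 0.3649.
θ_c = arcsin 0.3649 = 21.40°.
Measured from the interface: 90° − 21.40° = 68.60°.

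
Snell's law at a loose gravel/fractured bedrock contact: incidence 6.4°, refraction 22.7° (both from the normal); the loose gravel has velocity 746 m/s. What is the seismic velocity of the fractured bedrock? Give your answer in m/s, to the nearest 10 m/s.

Snell's law: sin 6.4°/V₁ = sin 22.7°/V₂.
V₂ = V₁·sin 22.7°/sin 6.4° = 746 × 3.4620 = 2582.66 m/s.

2580 m/s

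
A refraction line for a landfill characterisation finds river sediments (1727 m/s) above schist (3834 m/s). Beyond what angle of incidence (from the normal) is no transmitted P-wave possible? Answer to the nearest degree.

At critical incidence the refracted ray runs along the interface (θ₂ = 90°), so sin θ_c = V₁/V₂.
θ_c = arcsin(1727/3834) = arcsin 0.4504 = 26.77°.

27°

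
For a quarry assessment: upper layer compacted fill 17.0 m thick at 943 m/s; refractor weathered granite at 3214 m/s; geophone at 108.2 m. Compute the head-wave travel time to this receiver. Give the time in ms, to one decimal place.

68.1 ms

t = x/V₂ + 2h·√(V₂²−V₁²)/(V₁V₂).
√(V₂²−V₁²) = √(3214²−943²) = 3072.5 m/s; delay term = 2·17.0·3072.5/(943·3214) = 0.03447 s.
t = 108.2/3214 + 0.03447 = 0.06813 s.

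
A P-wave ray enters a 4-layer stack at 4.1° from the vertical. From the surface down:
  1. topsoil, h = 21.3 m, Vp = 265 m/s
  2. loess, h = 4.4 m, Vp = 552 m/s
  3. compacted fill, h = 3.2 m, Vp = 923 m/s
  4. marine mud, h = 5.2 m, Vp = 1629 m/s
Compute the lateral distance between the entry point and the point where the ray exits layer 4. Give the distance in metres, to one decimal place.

5.6 m

p = sin θ₁/V₁ = sin 4.1°/265 = 2.6980e-04 s/m is conserved through the stack.
Layer 1: θ = 4.10°; offset = 21.3·tan 4.10° = 1.527 m.
Layer 2: sin θ = p·552 = 0.1489 → θ = 8.56°; offset = 4.4·tan 8.56° = 0.663 m.
Layer 3: sin θ = p·923 = 0.2490 → θ = 14.42°; offset = 3.2·tan 14.42° = 0.823 m.
Layer 4: sin θ = p·1629 = 0.4395 → θ = 26.07°; offset = 5.2·tan 26.07° = 2.544 m.
Total horizontal offset = 5.557 m.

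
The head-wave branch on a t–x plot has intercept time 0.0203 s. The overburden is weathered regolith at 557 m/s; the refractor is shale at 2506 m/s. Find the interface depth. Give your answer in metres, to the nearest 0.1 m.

5.8 m

h = tᵢ·V₁·V₂ / (2·√(V₂²−V₁²)).
√(V₂²−V₁²) = √(2506² − 557²) = 2443.3 m/s.
h = 0.0203 s × 557 × 2506 / (2 × 2443.3) = 5.80 m.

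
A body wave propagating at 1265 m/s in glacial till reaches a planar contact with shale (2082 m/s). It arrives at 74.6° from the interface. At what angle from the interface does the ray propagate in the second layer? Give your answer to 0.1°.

64.1°

Convert to the normal: θ₁ = 90° − 74.6° = 15.4°.
Snell's law: sin θ₂ = (V₂/V₁)·sin θ₁ = (2082/1265)·sin 15.4° = 0.4371.
θ₂ = sin⁻¹(0.4371) = 25.92° (from vertical).
From the interface: 90° − 25.92° = 64.08°.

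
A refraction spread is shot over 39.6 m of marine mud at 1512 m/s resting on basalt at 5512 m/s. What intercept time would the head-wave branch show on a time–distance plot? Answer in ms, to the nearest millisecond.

θ_c = arcsin(V₁/V₂) = arcsin(1512/5512) = 15.92°; cos θ_c = 0.9616.
tᵢ = 2h·cos θ_c / V₁ = 2·39.6·0.9616 / 1512 = 0.05037 s.

50 ms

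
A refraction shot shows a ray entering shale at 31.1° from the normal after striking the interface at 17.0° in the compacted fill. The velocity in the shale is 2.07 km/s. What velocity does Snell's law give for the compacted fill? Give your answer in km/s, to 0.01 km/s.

1.17 km/s

Snell's law: sin 17.0°/V₁ = sin 31.1°/V₂.
V₁ = V₂·sin 17.0°/sin 31.1° = 2.07 × 0.5660 = 1.17 km/s.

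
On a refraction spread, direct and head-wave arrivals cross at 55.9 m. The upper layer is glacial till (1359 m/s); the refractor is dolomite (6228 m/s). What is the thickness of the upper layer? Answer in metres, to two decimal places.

22.39 m

h = (x_cross/2)·√((V₂−V₁)/(V₂+V₁)).
(V₂−V₁)/(V₂+V₁) = (6228−1359)/(6228+1359) = 0.6418; √ = 0.8011.
h = (55.9/2)·0.8011 = 22.39 m.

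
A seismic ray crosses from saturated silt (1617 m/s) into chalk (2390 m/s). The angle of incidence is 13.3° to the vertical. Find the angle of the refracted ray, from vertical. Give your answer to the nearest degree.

20°

Snell's law: sin θ₂ = (V₂/V₁)·sin θ₁ = (2390/1617)·sin 13.3° = 0.3400.
θ₂ = arcsin 0.3400 = 19.88° from the normal.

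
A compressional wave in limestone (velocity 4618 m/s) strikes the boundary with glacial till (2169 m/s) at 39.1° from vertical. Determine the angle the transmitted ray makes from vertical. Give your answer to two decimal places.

17.23°

Snell's law: sin θ₂ = (V₂/V₁)·sin θ₁ = (2169/4618)·sin 39.1° = 0.2962.
θ₂ = sin⁻¹(0.2962) = 17.23° (from vertical).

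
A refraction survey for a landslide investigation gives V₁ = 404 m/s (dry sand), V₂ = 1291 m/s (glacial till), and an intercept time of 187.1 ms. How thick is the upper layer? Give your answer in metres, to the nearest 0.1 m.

θ_c = arcsin(404/1291) = 18.24°; cos θ_c = 0.9498.
tᵢ = 2h cos θ_c/V₁ ⇒ h = tᵢ·V₁/(2 cos θ_c) = 0.1871·404/(2·0.9498) = 39.79 m.

39.8 m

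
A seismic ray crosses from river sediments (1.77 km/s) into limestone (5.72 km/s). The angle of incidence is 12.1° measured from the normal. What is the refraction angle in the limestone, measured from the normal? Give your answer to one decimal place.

sin θ₁/V₁ = sin θ₂/V₂ ⇒ sin θ₂ = 5.72·sin 12.1°/1.77 = 5.72·0.2096/1.77 = 0.6774.
θ₂ = sin⁻¹(0.6774) = 42.64° (from vertical).

42.6°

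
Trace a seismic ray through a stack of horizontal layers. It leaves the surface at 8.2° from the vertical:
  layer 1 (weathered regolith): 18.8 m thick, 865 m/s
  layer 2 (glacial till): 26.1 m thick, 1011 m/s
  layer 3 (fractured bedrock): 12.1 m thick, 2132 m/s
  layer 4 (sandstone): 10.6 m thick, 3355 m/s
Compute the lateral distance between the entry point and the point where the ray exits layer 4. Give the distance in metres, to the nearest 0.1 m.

Ray parameter p = sin 8.2° / 865 m/s = 1.6489e-04 s/m.
Layer 1: θ = 8.20°; offset = 18.8·tan 8.20° = 2.709 m.
Layer 2: sin θ = p·1011 = 0.1667 → θ = 9.60°; offset = 26.1·tan 9.60° = 4.413 m.
Layer 3: sin θ = p·2132 = 0.3515 → θ = 20.58°; offset = 12.1·tan 20.58° = 4.544 m.
Layer 4: sin θ = p·3355 = 0.5532 → θ = 33.59°; offset = 10.6·tan 33.59° = 7.039 m.
Σ offsets = 18.705 m.

18.7 m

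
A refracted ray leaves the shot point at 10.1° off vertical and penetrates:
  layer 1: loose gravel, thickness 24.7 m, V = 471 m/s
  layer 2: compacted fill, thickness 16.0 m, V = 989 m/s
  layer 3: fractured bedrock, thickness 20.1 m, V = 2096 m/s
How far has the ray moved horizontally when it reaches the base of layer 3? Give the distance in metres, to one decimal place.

Ray parameter p = sin 10.1° / 471 m/s = 3.7233e-04 s/m.
Layer 1: θ = 10.10°; offset = 24.7·tan 10.10° = 4.400 m.
Layer 2: sin θ = p·989 = 0.3682 → θ = 21.61°; offset = 16.0·tan 21.61° = 6.337 m.
Layer 3: sin θ = p·2096 = 0.7804 → θ = 51.30°; offset = 20.1·tan 51.30° = 25.086 m.
Total horizontal offset = 35.823 m.

35.8 m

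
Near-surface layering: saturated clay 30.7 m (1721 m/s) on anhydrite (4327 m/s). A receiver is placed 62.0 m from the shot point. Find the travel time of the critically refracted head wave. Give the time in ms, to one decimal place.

47.1 ms

t = x/V₂ + 2h·√(V₂²−V₁²)/(V₁V₂).
√(V₂²−V₁²) = √(4327²−1721²) = 3970.0 m/s; delay term = 2·30.7·3970.0/(1721·4327) = 0.03273 s.
t = 62.0/4327 + 0.03273 = 0.04706 s.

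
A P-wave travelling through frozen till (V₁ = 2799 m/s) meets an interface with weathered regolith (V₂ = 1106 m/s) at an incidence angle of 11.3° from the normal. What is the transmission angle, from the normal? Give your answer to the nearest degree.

Snell's law: sin θ₂ = (V₂/V₁)·sin θ₁ = (1106/2799)·sin 11.3° = 0.0774.
θ₂ = arcsin 0.0774 = 4.44° from the normal.

4°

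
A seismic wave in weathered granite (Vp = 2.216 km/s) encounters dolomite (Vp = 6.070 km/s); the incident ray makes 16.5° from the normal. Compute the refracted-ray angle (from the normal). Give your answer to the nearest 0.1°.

51.1°

Snell's law: sin θ₂ = (V₂/V₁)·sin θ₁ = (6.070/2.216)·sin 16.5° = 0.7780.
θ₂ = sin⁻¹(0.7780) = 51.07° (from vertical).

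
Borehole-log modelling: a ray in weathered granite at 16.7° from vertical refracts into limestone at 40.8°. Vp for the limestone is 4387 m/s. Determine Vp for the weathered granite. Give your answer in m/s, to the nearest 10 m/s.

sin 16.7° = 0.2874; sin 40.8° = 0.6534.
V₁ = V₂·(sin θ₁/sin θ₂) = 4387·(0.2874/0.6534) = 1929.31 m/s.

1930 m/s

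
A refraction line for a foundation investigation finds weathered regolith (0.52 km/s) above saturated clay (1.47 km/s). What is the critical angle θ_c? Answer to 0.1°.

20.7°

At critical incidence the refracted ray runs along the interface (θ₂ = 90°), so sin θ_c = V₁/V₂.
θ_c = arcsin(0.52/1.47) = arcsin 0.3537 = 20.72°.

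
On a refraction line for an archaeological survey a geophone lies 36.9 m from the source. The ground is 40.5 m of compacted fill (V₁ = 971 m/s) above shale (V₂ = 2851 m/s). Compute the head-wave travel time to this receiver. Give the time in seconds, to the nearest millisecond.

0.091 s

θ_c = arcsin(V₁/V₂) = arcsin(971/2851) = 19.91°, cos θ_c = 0.9402.
Intercept time tᵢ = 2h cos θ_c / V₁ = 2·40.5·0.9402/971 = 0.07843 s.
t = x/V₂ + tᵢ = 36.9/2851 + 0.07843 = 0.09137 s.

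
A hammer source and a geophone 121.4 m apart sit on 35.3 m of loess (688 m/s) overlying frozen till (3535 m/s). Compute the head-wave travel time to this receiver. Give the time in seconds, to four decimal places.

t = x/V₂ + 2h·√(V₂²−V₁²)/(V₁V₂).
√(V₂²−V₁²) = √(3535²−688²) = 3467.4 m/s; delay term = 2·35.3·3467.4/(688·3535) = 0.10065 s.
t = 121.4/3535 + 0.10065 = 0.13500 s.

0.1350 s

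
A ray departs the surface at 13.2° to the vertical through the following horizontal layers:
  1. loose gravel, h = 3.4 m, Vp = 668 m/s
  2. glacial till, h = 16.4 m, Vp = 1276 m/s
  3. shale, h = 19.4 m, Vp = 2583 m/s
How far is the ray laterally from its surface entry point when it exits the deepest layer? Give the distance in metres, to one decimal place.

p = sin θ₁/V₁ = sin 13.2°/668 = 3.4184e-04 s/m is conserved through the stack.
Layer 1: θ = 13.20°; offset = 3.4·tan 13.20° = 0.797 m.
Layer 2: sin θ = p·1276 = 0.4362 → θ = 25.86°; offset = 16.4·tan 25.86° = 7.950 m.
Layer 3: sin θ = p·2583 = 0.8830 → θ = 62.00°; offset = 19.4·tan 62.00° = 36.492 m.
Σ offsets = 45.239 m.

45.2 m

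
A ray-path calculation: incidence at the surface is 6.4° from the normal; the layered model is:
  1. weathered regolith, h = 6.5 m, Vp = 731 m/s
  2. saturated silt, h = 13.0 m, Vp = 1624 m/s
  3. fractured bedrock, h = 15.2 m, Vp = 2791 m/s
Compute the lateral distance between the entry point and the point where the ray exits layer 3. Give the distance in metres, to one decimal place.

p = sin θ₁/V₁ = sin 6.4°/731 = 1.5249e-04 s/m is conserved through the stack.
Layer 1: θ = 6.40°; offset = 6.5·tan 6.40° = 0.729 m.
Layer 2: sin θ = p·1624 = 0.2476 → θ = 14.34°; offset = 13.0·tan 14.34° = 3.323 m.
Layer 3: sin θ = p·2791 = 0.4256 → θ = 25.19°; offset = 15.2·tan 25.19° = 7.149 m.
Σ offsets = 11.201 m.

11.2 m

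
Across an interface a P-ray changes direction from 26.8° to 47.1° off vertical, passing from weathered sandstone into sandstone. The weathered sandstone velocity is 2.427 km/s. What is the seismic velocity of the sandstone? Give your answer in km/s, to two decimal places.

Snell's law: sin 26.8°/V₁ = sin 47.1°/V₂.
V₂ = V₁·sin 47.1°/sin 26.8° = 2.427 × 1.6247 = 3.94 km/s.

3.94 km/s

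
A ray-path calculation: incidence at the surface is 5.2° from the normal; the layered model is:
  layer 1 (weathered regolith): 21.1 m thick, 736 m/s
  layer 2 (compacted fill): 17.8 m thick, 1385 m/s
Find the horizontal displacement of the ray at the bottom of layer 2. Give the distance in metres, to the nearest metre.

5 m

Apply Snell's law at each interface; in layer i the horizontal offset is hᵢ·tan θᵢ.
Layer 1: θ = 5.20°; offset = 21.1·tan 5.20° = 1.920 m.
Layer 2: sin θ = 1385·sin 5.2°/736 = 0.1706, θ = 9.82°; offset = 17.8·tan 9.82° = 3.081 m.
Total horizontal offset = 5.001 m.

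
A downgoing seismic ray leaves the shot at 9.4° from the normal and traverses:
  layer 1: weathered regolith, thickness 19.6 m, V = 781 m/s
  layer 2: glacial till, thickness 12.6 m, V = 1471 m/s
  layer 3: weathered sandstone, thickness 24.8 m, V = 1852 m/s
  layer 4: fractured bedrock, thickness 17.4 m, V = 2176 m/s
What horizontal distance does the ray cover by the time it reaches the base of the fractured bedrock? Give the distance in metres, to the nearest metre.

27 m

Apply Snell's law at each interface; in layer i the horizontal offset is hᵢ·tan θᵢ.
Layer 1: θ = 9.40°; offset = 19.6·tan 9.40° = 3.245 m.
Layer 2: sin θ = 1471·sin 9.4°/781 = 0.3076, θ = 17.92°; offset = 12.6·tan 17.92° = 4.074 m.
Layer 3: sin θ = 1852·sin 9.4°/781 = 0.3873, θ = 22.79°; offset = 24.8·tan 22.79° = 10.418 m.
Layer 4: sin θ = 2176·sin 9.4°/781 = 0.4551, θ = 27.07°; offset = 17.4·tan 27.07° = 8.892 m.
Σ offsets = 26.628 m.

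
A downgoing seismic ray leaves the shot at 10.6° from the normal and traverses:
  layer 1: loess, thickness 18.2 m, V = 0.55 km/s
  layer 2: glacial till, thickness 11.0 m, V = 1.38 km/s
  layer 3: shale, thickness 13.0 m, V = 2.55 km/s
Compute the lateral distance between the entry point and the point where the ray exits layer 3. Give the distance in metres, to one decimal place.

Apply Snell's law at each interface; in layer i the horizontal offset is hᵢ·tan θᵢ.
Layer 1: θ = 10.60°; offset = 18.2·tan 10.60° = 3.406 m.
Layer 2: sin θ = 1.38·sin 10.6°/0.55 = 0.4616, θ = 27.49°; offset = 11.0·tan 27.49° = 5.723 m.
Layer 3: sin θ = 2.55·sin 10.6°/0.55 = 0.8529, θ = 58.52°; offset = 13.0·tan 58.52° = 21.235 m.
Total horizontal offset = 30.364 m.

30.4 m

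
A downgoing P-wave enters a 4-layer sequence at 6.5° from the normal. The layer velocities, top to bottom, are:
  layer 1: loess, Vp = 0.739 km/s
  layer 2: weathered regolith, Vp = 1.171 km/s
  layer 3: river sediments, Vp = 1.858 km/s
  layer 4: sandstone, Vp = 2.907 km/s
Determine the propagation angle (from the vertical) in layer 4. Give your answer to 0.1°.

Snell's law across each interface conserves sin θ / V, so sin θ_4 = V_4·sin θ₁/V₁.
sin θ_4 = 2.907 × sin 6.5° / 0.739 = 0.4453.
θ_4 = arcsin 0.4453 = 26.44°.

26.4°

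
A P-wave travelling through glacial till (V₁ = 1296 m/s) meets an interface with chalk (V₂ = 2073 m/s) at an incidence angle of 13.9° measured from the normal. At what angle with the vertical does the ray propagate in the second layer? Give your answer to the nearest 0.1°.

Snell's law: sin θ₂ = (V₂/V₁)·sin θ₁ = (2073/1296)·sin 13.9° = 0.3843.
θ₂ = arcsin 0.3843 = 22.60° from the normal.

22.6°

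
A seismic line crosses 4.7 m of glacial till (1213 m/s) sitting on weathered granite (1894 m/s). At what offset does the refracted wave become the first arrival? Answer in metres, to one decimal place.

θ_c = arcsin(1213/1894) = 39.82°, so cos θ_c = 0.7680 and tᵢ = 2h cos θ_c/V₁ = 0.0060 s.
At crossover x/V₁ = x/V₂ + tᵢ ⇒ x = tᵢ/(1/V₁ − 1/V₂) = 0.00595/(8.2440e-04 − 5.2798e-04) = 20.08 m.

20.1 m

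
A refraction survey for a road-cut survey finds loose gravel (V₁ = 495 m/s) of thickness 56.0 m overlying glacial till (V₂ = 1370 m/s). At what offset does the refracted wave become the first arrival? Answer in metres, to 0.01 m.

163.51 m

θ_c = arcsin(495/1370) = 21.18°, so cos θ_c = 0.9324 and tᵢ = 2h cos θ_c/V₁ = 0.2110 s.
At crossover x/V₁ = x/V₂ + tᵢ ⇒ x = tᵢ/(1/V₁ − 1/V₂) = 0.21098/(2.0202e-03 − 7.2993e-04) = 163.51 m.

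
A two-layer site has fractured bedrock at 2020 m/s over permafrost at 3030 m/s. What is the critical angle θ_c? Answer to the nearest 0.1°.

41.8°

Critical incidence: sin θ_c = V₁/V₂ = 2020/3030 = 0.6667.
θ_c = arcsin 0.6667 = 41.81°.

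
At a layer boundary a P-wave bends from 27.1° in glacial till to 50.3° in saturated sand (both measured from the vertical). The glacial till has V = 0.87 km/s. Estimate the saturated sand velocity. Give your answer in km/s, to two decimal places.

sin 27.1° = 0.4555; sin 50.3° = 0.7694.
V₂ = V₁·(sin θ₂/sin θ₁) = 0.87·(0.7694/0.4555) = 1.47 km/s.

1.47 km/s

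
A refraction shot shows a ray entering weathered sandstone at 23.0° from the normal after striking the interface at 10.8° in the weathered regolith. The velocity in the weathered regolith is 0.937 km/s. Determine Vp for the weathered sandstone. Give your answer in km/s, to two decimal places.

1.95 km/s

sin 10.8° = 0.1874; sin 23.0° = 0.3907.
V₂ = V₁·(sin θ₂/sin θ₁) = 0.937·(0.3907/0.1874) = 1.95 km/s.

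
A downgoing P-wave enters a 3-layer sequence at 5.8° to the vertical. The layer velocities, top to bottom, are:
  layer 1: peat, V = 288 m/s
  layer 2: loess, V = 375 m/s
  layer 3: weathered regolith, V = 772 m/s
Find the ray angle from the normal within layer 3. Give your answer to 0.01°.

Ray parameter p = sin 5.8° / 288 = 3.5089e-04 s/m.
sin θ_3 = p·V_3 = 3.5089e-04 × 772 = 0.2709.
θ_3 = 15.72° from the vertical.

15.72°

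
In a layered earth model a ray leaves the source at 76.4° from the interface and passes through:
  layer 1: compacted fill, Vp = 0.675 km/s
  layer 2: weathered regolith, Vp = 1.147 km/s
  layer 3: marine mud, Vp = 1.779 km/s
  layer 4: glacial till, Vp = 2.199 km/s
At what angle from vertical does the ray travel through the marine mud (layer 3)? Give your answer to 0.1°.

From the normal: θ₁ = 90° − 76.4° = 13.6°.
Snell's law across each interface conserves sin θ / V, so sin θ_3 = V_3·sin θ₁/V₁.
sin θ_3 = 1.779 × sin 13.6° / 0.675 = 0.6197.
θ_3 = arcsin 0.6197 = 38.30°.

38.3°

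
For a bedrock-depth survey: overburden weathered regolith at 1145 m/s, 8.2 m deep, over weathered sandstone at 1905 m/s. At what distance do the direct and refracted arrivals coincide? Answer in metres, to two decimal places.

x_cross = 2h·√((V₂+V₁)/(V₂−V₁)).
(V₂+V₁)/(V₂−V₁) = (1905+1145)/(1905−1145) = 4.0132; √ = 2.0033.
x_cross = 2·8.2·2.0033 = 32.85 m.

32.85 m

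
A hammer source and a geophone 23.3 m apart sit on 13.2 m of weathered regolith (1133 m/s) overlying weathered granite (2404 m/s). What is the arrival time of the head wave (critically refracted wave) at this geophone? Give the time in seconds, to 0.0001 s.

0.0302 s

θ_c = arcsin(V₁/V₂) = arcsin(1133/2404) = 28.12°, cos θ_c = 0.8820.
Intercept time tᵢ = 2h cos θ_c / V₁ = 2·13.2·0.8820/1133 = 0.02055 s.
t = x/V₂ + tᵢ = 23.3/2404 + 0.02055 = 0.03024 s.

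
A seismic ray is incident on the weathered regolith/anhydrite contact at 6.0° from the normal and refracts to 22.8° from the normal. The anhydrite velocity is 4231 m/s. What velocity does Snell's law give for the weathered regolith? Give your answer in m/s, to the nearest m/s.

1141 m/s

Snell's law: sin 6.0°/V₁ = sin 22.8°/V₂.
V₁ = V₂·sin 6.0°/sin 22.8° = 4231 × 0.2697 = 1141.27 m/s.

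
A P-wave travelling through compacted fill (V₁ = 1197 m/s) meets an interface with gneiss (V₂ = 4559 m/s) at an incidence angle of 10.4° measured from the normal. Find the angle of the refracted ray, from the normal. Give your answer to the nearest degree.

43°

Snell's law: sin θ₂ = (V₂/V₁)·sin θ₁ = (4559/1197)·sin 10.4° = 0.6875.
θ₂ = sin⁻¹(0.6875) = 43.44° (from vertical).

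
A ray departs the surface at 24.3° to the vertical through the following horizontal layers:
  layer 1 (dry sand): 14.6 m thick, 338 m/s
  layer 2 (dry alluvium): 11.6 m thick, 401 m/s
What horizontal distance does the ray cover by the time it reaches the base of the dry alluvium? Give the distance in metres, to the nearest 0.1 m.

13.1 m

Ray parameter p = sin 24.3° / 338 m/s = 1.2175e-03 s/m.
Layer 1: θ = 24.30°; offset = 14.6·tan 24.30° = 6.592 m.
Layer 2: sin θ = p·401 = 0.4882 → θ = 29.22°; offset = 11.6·tan 29.22° = 6.489 m.
Σ offsets = 13.081 m.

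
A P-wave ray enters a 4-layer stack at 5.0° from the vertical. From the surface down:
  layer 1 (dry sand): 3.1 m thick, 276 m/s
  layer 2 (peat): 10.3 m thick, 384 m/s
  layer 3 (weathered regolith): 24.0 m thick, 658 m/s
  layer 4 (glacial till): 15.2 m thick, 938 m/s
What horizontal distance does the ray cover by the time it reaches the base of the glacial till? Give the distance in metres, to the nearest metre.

Ray parameter p = sin 5.0° / 276 m/s = 3.1578e-04 s/m.
Layer 1: θ = 5.00°; offset = 3.1·tan 5.00° = 0.271 m.
Layer 2: sin θ = p·384 = 0.1213 → θ = 6.96°; offset = 10.3·tan 6.96° = 1.258 m.
Layer 3: sin θ = p·658 = 0.2078 → θ = 11.99°; offset = 24.0·tan 11.99° = 5.098 m.
Layer 4: sin θ = p·938 = 0.2962 → θ = 17.23°; offset = 15.2·tan 17.23° = 4.714 m.
Σ offsets = 11.341 m.

11 m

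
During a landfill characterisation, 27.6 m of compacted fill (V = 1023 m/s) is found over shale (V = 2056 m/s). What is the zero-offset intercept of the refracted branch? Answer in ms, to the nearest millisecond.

tᵢ = 2h·√(V₂²−V₁²)/(V₁V₂).
√(V₂²−V₁²) = √(2056²−1023²) = 1783.4 m/s.
tᵢ = 2·27.6·1783.4/(1023·2056) = 0.04681 s.

47 ms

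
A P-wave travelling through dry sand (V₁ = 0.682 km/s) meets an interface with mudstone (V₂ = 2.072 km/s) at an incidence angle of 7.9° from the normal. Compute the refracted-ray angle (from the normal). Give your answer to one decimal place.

24.7°

Snell's law: sin θ₂ = (V₂/V₁)·sin θ₁ = (2.072/0.682)·sin 7.9° = 0.4176.
θ₂ = arcsin 0.4176 = 24.68° from the normal.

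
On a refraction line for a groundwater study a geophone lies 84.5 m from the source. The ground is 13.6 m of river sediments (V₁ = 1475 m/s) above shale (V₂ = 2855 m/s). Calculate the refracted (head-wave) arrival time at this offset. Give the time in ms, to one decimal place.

t = x/V₂ + 2h·√(V₂²−V₁²)/(V₁V₂).
√(V₂²−V₁²) = √(2855²−1475²) = 2444.5 m/s; delay term = 2·13.6·2444.5/(1475·2855) = 0.01579 s.
t = 84.5/2855 + 0.01579 = 0.04539 s.

45.4 ms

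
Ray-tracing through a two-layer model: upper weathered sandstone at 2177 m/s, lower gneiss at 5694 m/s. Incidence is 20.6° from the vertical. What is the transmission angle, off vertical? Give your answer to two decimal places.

sin θ₁/V₁ = sin θ₂/V₂ ⇒ sin θ₂ = 5694·sin 20.6°/2177 = 5694·0.3518/2177 = 0.9203.
θ₂ = sin⁻¹(0.9203) = 66.96° (from vertical).

66.96°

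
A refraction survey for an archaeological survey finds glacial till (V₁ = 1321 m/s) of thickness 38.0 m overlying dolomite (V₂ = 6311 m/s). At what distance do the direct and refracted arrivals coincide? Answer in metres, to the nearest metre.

x_cross = 2h·√((V₂+V₁)/(V₂−V₁)).
(V₂+V₁)/(V₂−V₁) = (6311+1321)/(6311−1321) = 1.5295; √ = 1.2367.
x_cross = 2·38.0·1.2367 = 93.99 m.

94 m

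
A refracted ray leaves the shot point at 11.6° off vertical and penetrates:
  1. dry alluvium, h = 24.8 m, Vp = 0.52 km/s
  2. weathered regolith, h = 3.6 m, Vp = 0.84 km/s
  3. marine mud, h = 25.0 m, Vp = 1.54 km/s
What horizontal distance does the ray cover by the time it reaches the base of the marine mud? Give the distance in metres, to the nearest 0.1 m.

Apply Snell's law at each interface; in layer i the horizontal offset is hᵢ·tan θᵢ.
Layer 1: θ = 11.60°; offset = 24.8·tan 11.60° = 5.091 m.
Layer 2: sin θ = 0.84·sin 11.6°/0.52 = 0.3248, θ = 18.95°; offset = 3.6·tan 18.95° = 1.236 m.
Layer 3: sin θ = 1.54·sin 11.6°/0.52 = 0.5955, θ = 36.55°; offset = 25.0·tan 36.55° = 18.532 m.
Σ offsets = 24.859 m.

24.9 m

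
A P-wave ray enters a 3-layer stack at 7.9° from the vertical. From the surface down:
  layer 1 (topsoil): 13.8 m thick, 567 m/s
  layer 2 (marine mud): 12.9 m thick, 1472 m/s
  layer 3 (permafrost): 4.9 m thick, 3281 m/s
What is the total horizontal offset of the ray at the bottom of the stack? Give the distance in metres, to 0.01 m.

p = sin θ₁/V₁ = sin 7.9°/567 = 2.4241e-04 s/m is conserved through the stack.
Layer 1: θ = 7.90°; offset = 13.8·tan 7.90° = 1.9149 m.
Layer 2: sin θ = p·1472 = 0.3568 → θ = 20.91°; offset = 12.9·tan 20.91° = 4.9274 m.
Layer 3: sin θ = p·3281 = 0.7953 → θ = 52.69°; offset = 4.9·tan 52.69° = 6.4291 m.
Σ offsets = 13.2714 m.

13.27 m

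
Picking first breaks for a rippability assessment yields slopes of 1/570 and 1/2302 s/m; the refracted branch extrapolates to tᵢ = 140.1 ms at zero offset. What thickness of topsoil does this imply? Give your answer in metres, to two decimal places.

h = tᵢ·V₁·V₂ / (2·√(V₂²−V₁²)).
√(V₂²−V₁²) = √(2302² − 570²) = 2230.3 m/s.
h = 0.1401 s × 570 × 2302 / (2 × 2230.3) = 41.21 m.

41.21 m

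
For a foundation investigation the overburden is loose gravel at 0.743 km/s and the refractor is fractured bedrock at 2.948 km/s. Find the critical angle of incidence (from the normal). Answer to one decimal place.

14.6°

Critical incidence: sin θ_c = V₁/V₂ = 0.743/2.948 = 0.2520.
θ_c = arcsin 0.2520 = 14.60°.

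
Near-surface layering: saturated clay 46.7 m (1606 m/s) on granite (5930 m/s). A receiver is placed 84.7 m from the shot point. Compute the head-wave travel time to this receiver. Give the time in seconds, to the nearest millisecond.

t = x/V₂ + 2h·√(V₂²−V₁²)/(V₁V₂).
√(V₂²−V₁²) = √(5930²−1606²) = 5708.4 m/s; delay term = 2·46.7·5708.4/(1606·5930) = 0.05598 s.
t = 84.7/5930 + 0.05598 = 0.07027 s.

0.070 s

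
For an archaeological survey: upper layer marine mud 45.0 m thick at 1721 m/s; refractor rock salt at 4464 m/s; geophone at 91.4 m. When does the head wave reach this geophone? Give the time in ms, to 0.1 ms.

t = x/V₂ + 2h·√(V₂²−V₁²)/(V₁V₂).
√(V₂²−V₁²) = √(4464²−1721²) = 4118.9 m/s; delay term = 2·45.0·4118.9/(1721·4464) = 0.04825 s.
t = 91.4/4464 + 0.04825 = 0.06873 s.

68.7 ms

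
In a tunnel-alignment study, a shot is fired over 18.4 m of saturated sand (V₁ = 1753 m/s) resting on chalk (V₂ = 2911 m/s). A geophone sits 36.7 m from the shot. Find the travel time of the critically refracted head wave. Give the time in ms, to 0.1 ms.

t = x/V₂ + 2h·√(V₂²−V₁²)/(V₁V₂).
√(V₂²−V₁²) = √(2911²−1753²) = 2324.0 m/s; delay term = 2·18.4·2324.0/(1753·2911) = 0.01676 s.
t = 36.7/2911 + 0.01676 = 0.02937 s.

29.4 ms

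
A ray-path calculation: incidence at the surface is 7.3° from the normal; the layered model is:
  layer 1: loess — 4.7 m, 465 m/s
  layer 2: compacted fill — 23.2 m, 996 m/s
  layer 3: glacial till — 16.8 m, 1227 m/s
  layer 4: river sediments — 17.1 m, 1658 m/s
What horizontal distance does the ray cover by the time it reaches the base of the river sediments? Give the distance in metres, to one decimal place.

21.8 m

Apply Snell's law at each interface; in layer i the horizontal offset is hᵢ·tan θᵢ.
Layer 1: θ = 7.30°; offset = 4.7·tan 7.30° = 0.602 m.
Layer 2: sin θ = 996·sin 7.3°/465 = 0.2722, θ = 15.79°; offset = 23.2·tan 15.79° = 6.562 m.
Layer 3: sin θ = 1227·sin 7.3°/465 = 0.3353, θ = 19.59°; offset = 16.8·tan 19.59° = 5.979 m.
Layer 4: sin θ = 1658·sin 7.3°/465 = 0.4531, θ = 26.94°; offset = 17.1·tan 26.94° = 8.690 m.
Total horizontal offset = 21.833 m.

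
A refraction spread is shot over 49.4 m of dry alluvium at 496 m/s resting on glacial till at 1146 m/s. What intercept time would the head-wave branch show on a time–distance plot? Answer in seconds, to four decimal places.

0.1796 s

θ_c = arcsin(V₁/V₂) = arcsin(496/1146) = 25.65°; cos θ_c = 0.9015.
tᵢ = 2h·cos θ_c / V₁ = 2·49.4·0.9015 / 496 = 0.17957 s.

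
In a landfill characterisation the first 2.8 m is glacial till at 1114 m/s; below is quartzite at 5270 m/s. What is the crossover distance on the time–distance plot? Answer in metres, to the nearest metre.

x_cross = 2h·√((V₂+V₁)/(V₂−V₁)).
(V₂+V₁)/(V₂−V₁) = (5270+1114)/(5270−1114) = 1.5361; √ = 1.2394.
x_cross = 2·2.8·1.2394 = 6.94 m.

7 m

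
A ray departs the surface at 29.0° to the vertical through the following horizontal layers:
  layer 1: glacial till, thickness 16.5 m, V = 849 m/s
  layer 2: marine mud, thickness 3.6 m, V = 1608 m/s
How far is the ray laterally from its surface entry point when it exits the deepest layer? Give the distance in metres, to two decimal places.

17.49 m

Ray parameter p = sin 29.0° / 849 m/s = 5.7104e-04 s/m.
Layer 1: θ = 29.00°; offset = 16.5·tan 29.00° = 9.1461 m.
Layer 2: sin θ = p·1608 = 0.9182 → θ = 66.67°; offset = 3.6·tan 66.67° = 8.3463 m.
Σ offsets = 17.4924 m.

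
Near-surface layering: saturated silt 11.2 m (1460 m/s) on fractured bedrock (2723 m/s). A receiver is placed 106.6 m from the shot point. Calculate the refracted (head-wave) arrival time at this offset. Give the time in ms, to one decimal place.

52.1 ms

θ_c = arcsin(V₁/V₂) = arcsin(1460/2723) = 32.42°, cos θ_c = 0.8441.
Intercept time tᵢ = 2h cos θ_c / V₁ = 2·11.2·0.8441/1460 = 0.01295 s.
t = x/V₂ + tᵢ = 106.6/2723 + 0.01295 = 0.05210 s.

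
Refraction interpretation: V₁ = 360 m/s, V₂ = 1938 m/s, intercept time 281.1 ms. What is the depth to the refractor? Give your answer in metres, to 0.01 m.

θ_c = arcsin(360/1938) = 10.71°; cos θ_c = 0.9826.
tᵢ = 2h cos θ_c/V₁ ⇒ h = tᵢ·V₁/(2 cos θ_c) = 0.2811·360/(2·0.9826) = 51.49 m.

51.49 m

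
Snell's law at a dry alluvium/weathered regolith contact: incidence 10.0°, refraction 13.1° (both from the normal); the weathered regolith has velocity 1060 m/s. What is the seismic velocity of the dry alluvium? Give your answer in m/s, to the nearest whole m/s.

812 m/s

sin 10.0° = 0.1736; sin 13.1° = 0.2267.
V₁ = V₂·(sin θ₁/sin θ₂) = 1060·(0.1736/0.2267) = 812.12 m/s.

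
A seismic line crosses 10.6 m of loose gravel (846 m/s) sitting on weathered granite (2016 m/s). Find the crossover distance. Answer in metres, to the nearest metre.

θ_c = arcsin(846/2016) = 24.81°, so cos θ_c = 0.9077 and tᵢ = 2h cos θ_c/V₁ = 0.0227 s.
At crossover x/V₁ = x/V₂ + tᵢ ⇒ x = tᵢ/(1/V₁ − 1/V₂) = 0.02275/(1.1820e-03 − 4.9603e-04) = 33.16 m.

33 m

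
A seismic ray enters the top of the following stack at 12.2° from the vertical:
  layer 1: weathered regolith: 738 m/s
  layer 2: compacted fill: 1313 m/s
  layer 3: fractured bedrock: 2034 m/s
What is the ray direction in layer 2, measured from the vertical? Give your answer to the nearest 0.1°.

22.1°

Snell's law across each interface conserves sin θ / V, so sin θ_2 = V_2·sin θ₁/V₁.
sin θ_2 = 1313 × sin 12.2° / 738 = 0.3760.
θ_2 = 22.08° from the vertical.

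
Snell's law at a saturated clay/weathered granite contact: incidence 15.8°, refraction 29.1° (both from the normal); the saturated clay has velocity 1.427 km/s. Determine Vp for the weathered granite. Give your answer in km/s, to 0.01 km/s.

sin 15.8° = 0.2723; sin 29.1° = 0.4863.
V₂ = V₁·(sin θ₂/sin θ₁) = 1.427·(0.4863/0.2723) = 2.55 km/s.

2.55 km/s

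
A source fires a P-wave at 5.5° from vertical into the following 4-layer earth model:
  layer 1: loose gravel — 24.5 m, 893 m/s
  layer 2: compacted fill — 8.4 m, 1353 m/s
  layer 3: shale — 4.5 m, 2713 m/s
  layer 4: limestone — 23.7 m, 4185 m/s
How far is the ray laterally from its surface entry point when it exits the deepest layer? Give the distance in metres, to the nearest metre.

Ray parameter p = sin 5.5° / 893 m/s = 1.0733e-04 s/m.
Layer 1: θ = 5.50°; offset = 24.5·tan 5.50° = 2.359 m.
Layer 2: sin θ = p·1353 = 0.1452 → θ = 8.35°; offset = 8.4·tan 8.35° = 1.233 m.
Layer 3: sin θ = p·2713 = 0.2912 → θ = 16.93°; offset = 4.5·tan 16.93° = 1.370 m.
Layer 4: sin θ = p·4185 = 0.4492 → θ = 26.69°; offset = 23.7·tan 26.69° = 11.915 m.
Total horizontal offset = 16.877 m.

17 m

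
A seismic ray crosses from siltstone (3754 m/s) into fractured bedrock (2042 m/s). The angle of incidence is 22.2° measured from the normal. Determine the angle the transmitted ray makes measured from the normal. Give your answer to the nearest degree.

Snell's law: sin θ₂ = (V₂/V₁)·sin θ₁ = (2042/3754)·sin 22.2° = 0.2055.
θ₂ = sin⁻¹(0.2055) = 11.86° (from vertical).

12°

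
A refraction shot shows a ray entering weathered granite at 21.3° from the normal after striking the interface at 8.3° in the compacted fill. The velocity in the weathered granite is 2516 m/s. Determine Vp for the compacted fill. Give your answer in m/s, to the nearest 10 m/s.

1000 m/s

sin 8.3° = 0.1444; sin 21.3° = 0.3633.
V₁ = V₂·(sin θ₁/sin θ₂) = 2516·(0.1444/0.3633) = 999.86 m/s.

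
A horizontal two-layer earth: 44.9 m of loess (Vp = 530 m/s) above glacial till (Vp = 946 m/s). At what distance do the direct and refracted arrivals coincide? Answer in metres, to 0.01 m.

169.15 m

θ_c = arcsin(530/946) = 34.07°, so cos θ_c = 0.8283 and tᵢ = 2h cos θ_c/V₁ = 0.1403 s.
At crossover x/V₁ = x/V₂ + tᵢ ⇒ x = tᵢ/(1/V₁ − 1/V₂) = 0.14035/(1.8868e-03 − 1.0571e-03) = 169.15 m.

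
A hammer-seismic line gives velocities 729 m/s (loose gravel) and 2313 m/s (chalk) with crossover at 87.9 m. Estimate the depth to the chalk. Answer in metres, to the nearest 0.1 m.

31.7 m

h = (x_cross/2)·√((V₂−V₁)/(V₂+V₁)).
(V₂−V₁)/(V₂+V₁) = (2313−729)/(2313+729) = 0.5207; √ = 0.7216.
h = (87.9/2)·0.7216 = 31.71 m.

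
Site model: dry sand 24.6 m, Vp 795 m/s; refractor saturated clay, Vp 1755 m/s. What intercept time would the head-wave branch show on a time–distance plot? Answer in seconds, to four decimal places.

0.0552 s

θ_c = arcsin(V₁/V₂) = arcsin(795/1755) = 26.94°; cos θ_c = 0.8915.
tᵢ = 2h·cos θ_c / V₁ = 2·24.6·0.8915 / 795 = 0.05517 s.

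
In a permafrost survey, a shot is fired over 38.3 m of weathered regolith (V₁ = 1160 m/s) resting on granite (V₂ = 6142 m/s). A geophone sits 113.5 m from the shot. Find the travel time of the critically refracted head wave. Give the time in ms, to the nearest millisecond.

t = x/V₂ + 2h·√(V₂²−V₁²)/(V₁V₂).
√(V₂²−V₁²) = √(6142²−1160²) = 6031.5 m/s; delay term = 2·38.3·6031.5/(1160·6142) = 0.06485 s.
t = 113.5/6142 + 0.06485 = 0.08333 s.

83 ms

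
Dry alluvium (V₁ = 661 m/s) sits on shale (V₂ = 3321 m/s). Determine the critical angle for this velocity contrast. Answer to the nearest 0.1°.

At critical incidence the refracted ray runs along the interface (θ₂ = 90°), so sin θ_c = V₁/V₂.
θ_c = arcsin(661/3321) = arcsin 0.1990 = 11.48°.

11.5°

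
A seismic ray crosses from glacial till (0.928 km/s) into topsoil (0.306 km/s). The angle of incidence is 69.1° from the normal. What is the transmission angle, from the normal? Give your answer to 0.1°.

17.9°

Snell's law: sin θ₂ = (V₂/V₁)·sin θ₁ = (0.306/0.928)·sin 69.1° = 0.3080.
θ₂ = sin⁻¹(0.3080) = 17.94° (from vertical).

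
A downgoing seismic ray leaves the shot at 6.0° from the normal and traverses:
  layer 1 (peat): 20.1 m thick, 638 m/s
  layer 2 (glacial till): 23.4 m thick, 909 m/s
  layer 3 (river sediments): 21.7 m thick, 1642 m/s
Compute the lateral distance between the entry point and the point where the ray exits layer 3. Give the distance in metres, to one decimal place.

Apply Snell's law at each interface; in layer i the horizontal offset is hᵢ·tan θᵢ.
Layer 1: θ = 6.00°; offset = 20.1·tan 6.00° = 2.113 m.
Layer 2: sin θ = 909·sin 6.0°/638 = 0.1489, θ = 8.56°; offset = 23.4·tan 8.56° = 3.524 m.
Layer 3: sin θ = 1642·sin 6.0°/638 = 0.2690, θ = 15.61°; offset = 21.7·tan 15.61° = 6.061 m.
Total horizontal offset = 11.698 m.

11.7 m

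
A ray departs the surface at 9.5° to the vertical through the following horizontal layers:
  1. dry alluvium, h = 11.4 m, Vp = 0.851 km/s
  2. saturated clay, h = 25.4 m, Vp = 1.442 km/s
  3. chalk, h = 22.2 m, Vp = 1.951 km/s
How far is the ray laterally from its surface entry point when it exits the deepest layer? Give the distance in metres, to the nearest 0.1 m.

18.4 m

Ray parameter p = sin 9.5° / 0.851 km/s = 1.9395e-01 s/km.
Layer 1: θ = 9.50°; offset = 11.4·tan 9.50° = 1.908 m.
Layer 2: sin θ = p·1.442 = 0.2797 → θ = 16.24°; offset = 25.4·tan 16.24° = 7.399 m.
Layer 3: sin θ = p·1.951 = 0.3784 → θ = 22.23°; offset = 22.2·tan 22.23° = 9.075 m.
Summing the layer offsets gives 18.382 m.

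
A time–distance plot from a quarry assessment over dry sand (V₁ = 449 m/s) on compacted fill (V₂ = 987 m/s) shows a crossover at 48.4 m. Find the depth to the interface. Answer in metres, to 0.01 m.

14.81 m

h = (x_cross/2)·√((V₂−V₁)/(V₂+V₁)).
(V₂−V₁)/(V₂+V₁) = (987−449)/(987+449) = 0.3747; √ = 0.6121.
h = (48.4/2)·0.6121 = 14.81 m.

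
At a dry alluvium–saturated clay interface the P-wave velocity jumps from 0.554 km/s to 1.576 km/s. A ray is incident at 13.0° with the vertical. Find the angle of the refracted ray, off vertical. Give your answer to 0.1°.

39.8°

Snell's law: sin θ₂ = (V₂/V₁)·sin θ₁ = (1.576/0.554)·sin 13.0° = 0.6399.
θ₂ = arcsin 0.6399 = 39.79° from the normal.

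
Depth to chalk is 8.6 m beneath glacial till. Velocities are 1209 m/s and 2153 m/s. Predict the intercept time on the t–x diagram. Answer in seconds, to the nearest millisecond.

0.012 s

tᵢ = 2h·√(V₂²−V₁²)/(V₁V₂).
√(V₂²−V₁²) = √(2153²−1209²) = 1781.5 m/s.
tᵢ = 2·8.6·1781.5/(1209·2153) = 0.01177 s.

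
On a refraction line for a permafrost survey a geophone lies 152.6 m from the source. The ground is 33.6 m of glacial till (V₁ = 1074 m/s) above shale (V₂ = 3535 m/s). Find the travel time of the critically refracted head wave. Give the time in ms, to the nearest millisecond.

t = x/V₂ + 2h·√(V₂²−V₁²)/(V₁V₂).
√(V₂²−V₁²) = √(3535²−1074²) = 3367.9 m/s; delay term = 2·33.6·3367.9/(1074·3535) = 0.05961 s.
t = 152.6/3535 + 0.05961 = 0.10278 s.

103 ms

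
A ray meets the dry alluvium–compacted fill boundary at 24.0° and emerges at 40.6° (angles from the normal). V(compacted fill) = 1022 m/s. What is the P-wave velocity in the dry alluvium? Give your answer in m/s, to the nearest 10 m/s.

Snell's law: sin 24.0°/V₁ = sin 40.6°/V₂.
V₁ = V₂·sin 24.0°/sin 40.6° = 1022 × 0.6250 = 638.75 m/s.

640 m/s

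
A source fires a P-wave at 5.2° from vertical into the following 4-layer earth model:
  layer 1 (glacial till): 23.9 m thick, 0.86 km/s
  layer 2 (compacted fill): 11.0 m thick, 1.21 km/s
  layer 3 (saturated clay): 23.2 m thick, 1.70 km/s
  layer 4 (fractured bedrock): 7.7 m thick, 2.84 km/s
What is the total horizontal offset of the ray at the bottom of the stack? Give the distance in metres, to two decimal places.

p = sin θ₁/V₁ = sin 5.2°/0.86 = 1.0539e-01 s/km is conserved through the stack.
Layer 1: θ = 5.20°; offset = 23.9·tan 5.20° = 2.1751 m.
Layer 2: sin θ = p·1.21 = 0.1275 → θ = 7.33°; offset = 11.0·tan 7.33° = 1.4142 m.
Layer 3: sin θ = p·1.70 = 0.1792 → θ = 10.32°; offset = 23.2·tan 10.32° = 4.2248 m.
Layer 4: sin θ = p·2.84 = 0.2993 → θ = 17.42°; offset = 7.7·tan 17.42° = 2.4153 m.
Total horizontal offset = 10.2294 m.

10.23 m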